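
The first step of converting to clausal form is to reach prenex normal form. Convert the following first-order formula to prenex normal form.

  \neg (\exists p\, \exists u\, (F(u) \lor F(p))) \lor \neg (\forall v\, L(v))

\forall p\, \forall u\, \exists v\, (\neg F(u) \land \neg F(p) \lor \neg L(v))

Drive negations inward (¬∀x A ≡ ∃x ¬A, ¬∃x A ≡ ∀x ¬A, De Morgan for ∧/∨):
  (\forall p\, \forall u\, (\neg F(u) \land \neg F(p))) \lor (\exists v\, \neg L(v))
All bound variables are already distinct, so no renaming is needed.
Extract every quantifier outward, since the variables are now distinct and don't occur free across branches:
  \forall p\, \forall u\, \exists v\, (\neg F(u) \land \neg F(p) \lor \neg L(v))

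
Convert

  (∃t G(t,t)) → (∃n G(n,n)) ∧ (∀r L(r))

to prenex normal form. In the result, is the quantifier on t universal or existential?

First replace A → B with ¬A ∨ B.
  ¬(∃t G(t,t)) ∨ (∃n G(n,n)) ∧ (∀r L(r))
Drive negations inward (¬∀x A ≡ ∃x ¬A, ¬∃x A ≡ ∀x ¬A, De Morgan for ∧/∨):
  (∀t ¬G(t,t)) ∨ (∃n G(n,n)) ∧ (∀r L(r))
Finally move all quantifiers to the prefix:
  ∀t ∃n ∀r (¬G(t,t) ∨ G(n,n) ∧ L(r))
The quantifier ∃t sits under an odd number of negations (counting the antecedent side of each →), so it flips to ∀t.

universal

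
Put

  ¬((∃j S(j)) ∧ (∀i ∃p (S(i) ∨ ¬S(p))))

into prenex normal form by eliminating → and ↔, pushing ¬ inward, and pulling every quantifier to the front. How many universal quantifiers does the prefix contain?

Drive negations inward (¬∀x A ≡ ∃x ¬A, ¬∃x A ≡ ∀x ¬A, De Morgan for ∧/∨):
  (∀j ¬S(j)) ∨ (∃i ∀p (¬S(i) ∧ S(p)))
All bound variables are already distinct, so no renaming is needed.
Finally move all quantifiers to the prefix:
  ∀j ∃i ∀p (¬S(j) ∨ ¬S(i) ∧ S(p))
The prefix is ∀j ∃i ∀p: 2 universal, 1 existential.

2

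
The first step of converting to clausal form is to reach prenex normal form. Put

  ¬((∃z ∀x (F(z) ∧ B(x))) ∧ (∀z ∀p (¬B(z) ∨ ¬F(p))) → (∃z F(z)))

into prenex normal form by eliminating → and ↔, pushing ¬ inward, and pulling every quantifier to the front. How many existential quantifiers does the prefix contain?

1

Rewrite implications/biconditionals: A → B as ¬A ∨ B.
  ¬(¬((∃z ∀x (F(z) ∧ B(x))) ∧ (∀z ∀p (¬B(z) ∨ ¬F(p)))) ∨ (∃z F(z)))
Push ¬ through the quantifiers and connectives to reach negation normal form:
  (∃z ∀x (F(z) ∧ B(x))) ∧ (∀z ∀p (¬B(z) ∨ ¬F(p))) ∧ (∀z ¬F(z))
Give each quantifier a distinct variable: z↦w, z↦v.
  (∃z ∀x (F(z) ∧ B(x))) ∧ (∀w ∀p (¬B(w) ∨ ¬F(p))) ∧ (∀v ¬F(v))
Pull the quantifiers to the front (each side's bound variable is not free in the other side):
  ∃z ∀x ∀w ∀p ∀v (F(z) ∧ B(x) ∧ (¬B(w) ∨ ¬F(p)) ∧ ¬F(v))
The prefix is ∃z ∀x ∀w ∀p ∀v: 4 universal, 1 existential.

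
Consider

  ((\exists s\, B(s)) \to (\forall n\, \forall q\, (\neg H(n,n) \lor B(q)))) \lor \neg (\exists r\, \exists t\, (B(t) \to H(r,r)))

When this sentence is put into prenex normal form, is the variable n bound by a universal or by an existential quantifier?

universal

Eliminate → and ↔ using ¬ and ∨.
  \neg (\exists s\, B(s)) \lor (\forall n\, \forall q\, (\neg H(n,n) \lor B(q))) \lor \neg (\exists r\, \exists t\, (\neg B(t) \lor H(r,r)))
Drive negations inward (¬∀x A ≡ ∃x ¬A, ¬∃x A ≡ ∀x ¬A, De Morgan for ∧/∨):
  (\forall s\, \neg B(s)) \lor (\forall n\, \forall q\, (\neg H(n,n) \lor B(q))) \lor (\forall r\, \forall t\, (B(t) \land \neg H(r,r)))
Pull the quantifiers to the front (each side's bound variable is not free in the other side):
  \forall s\, \forall n\, \forall q\, \forall r\, \forall t\, (\neg B(s) \lor \neg H(n,n) \lor B(q) \lor B(t) \land \neg H(r,r))
The quantifier \forall n sits under an even number of negations (counting the antecedent side of each →), so it remains universal.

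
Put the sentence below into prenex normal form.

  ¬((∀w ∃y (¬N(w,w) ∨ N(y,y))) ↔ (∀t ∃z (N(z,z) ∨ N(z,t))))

First replace A → B with ¬A ∨ B; A ↔ B as (¬A ∨ B) ∧ (¬B ∨ A).
  ¬((¬(∀w ∃y (¬N(w,w) ∨ N(y,y))) ∨ (∀t ∃z (N(z,z) ∨ N(z,t)))) ∧ (¬(∀t ∃z (N(z,z) ∨ N(z,t))) ∨ (∀w ∃y (¬N(w,w) ∨ N(y,y)))))
Push ¬ through the quantifiers and connectives to reach negation normal form:
  (∀w ∃y (¬N(w,w) ∨ N(y,y))) ∧ (∃t ∀z (¬N(z,z) ∧ ¬N(z,t))) ∨ (∀t ∃z (N(z,z) ∨ N(z,t))) ∧ (∃w ∀y (N(w,w) ∧ ¬N(y,y)))
Give each quantifier a distinct variable: t↦u1, z↦p, w↦x1, y↦s.
  (∀w ∃y (¬N(w,w) ∨ N(y,y))) ∧ (∃t ∀z (¬N(z,z) ∧ ¬N(z,t))) ∨ (∀u1 ∃p (N(p,p) ∨ N(p,u1))) ∧ (∃x1 ∀s (N(x1,x1) ∧ ¬N(s,s)))
Pull the quantifiers to the front (each side's bound variable is not free in the other side):
  ∀w ∃y ∃t ∀z ∀u1 ∃p ∃x1 ∀s ((¬N(w,w) ∨ N(y,y)) ∧ ¬N(z,z) ∧ ¬N(z,t) ∨ (N(p,p) ∨ N(p,u1)) ∧ N(x1,x1) ∧ ¬N(s,s))

∀w ∃y ∃t ∀z ∀u1 ∃p ∃x1 ∀s ((¬N(w,w) ∨ N(y,y)) ∧ ¬N(z,z) ∧ ¬N(z,t) ∨ (N(p,p) ∨ N(p,u1)) ∧ N(x1,x1) ∧ ¬N(s,s))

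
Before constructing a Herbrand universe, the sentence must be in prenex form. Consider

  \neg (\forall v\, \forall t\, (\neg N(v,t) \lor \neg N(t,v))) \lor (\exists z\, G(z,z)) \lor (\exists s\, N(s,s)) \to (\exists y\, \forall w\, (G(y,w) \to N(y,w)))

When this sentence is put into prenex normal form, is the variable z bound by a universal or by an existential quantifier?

Eliminate → and ↔ using ¬ and ∨.
  \neg (\neg (\forall v\, \forall t\, (\neg N(v,t) \lor \neg N(t,v))) \lor (\exists z\, G(z,z)) \lor (\exists s\, N(s,s))) \lor (\exists y\, \forall w\, (\neg G(y,w) \lor N(y,w)))
Drive negations inward (¬∀x A ≡ ∃x ¬A, ¬∃x A ≡ ∀x ¬A, De Morgan for ∧/∨):
  (\forall v\, \forall t\, (\neg N(v,t) \lor \neg N(t,v))) \land (\forall z\, \neg G(z,z)) \land (\forall s\, \neg N(s,s)) \lor (\exists y\, \forall w\, (\neg G(y,w) \lor N(y,w)))
All bound variables are already distinct, so no renaming is needed.
Extract every quantifier outward, since the variables are now distinct and don't occur free across branches:
  \forall v\, \forall t\, \forall z\, \forall s\, \exists y\, \forall w\, ((\neg N(v,t) \lor \neg N(t,v)) \land \neg G(z,z) \land \neg N(s,s) \lor \neg G(y,w) \lor N(y,w))
The quantifier \exists z sits under an odd number of negations (counting the antecedent side of each →), so it flips to \forall z.

universal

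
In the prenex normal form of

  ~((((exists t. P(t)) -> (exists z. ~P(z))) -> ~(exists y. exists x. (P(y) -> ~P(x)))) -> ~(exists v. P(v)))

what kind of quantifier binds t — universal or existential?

existential

First replace A → B with ¬A ∨ B.
  ~(~(~(~(exists t. P(t)) | (exists z. ~P(z))) | ~(exists y. exists x. (~P(y) | ~P(x)))) | ~(exists v. P(v)))
Drive negations inward (¬∀x A ≡ ∃x ¬A, ¬∃x A ≡ ∀x ¬A, De Morgan for ∧/∨):
  ((exists t. P(t)) & (forall z. P(z)) | (forall y. forall x. (P(y) & P(x)))) & (exists v. P(v))
Extract every quantifier outward, since the variables are now distinct and don't occur free across branches:
  exists t. forall z. forall y. forall x. exists v. ((P(t) & P(z) | P(y) & P(x)) & P(v))
The quantifier exists t sits under an even number of negations (counting the antecedent side of each →), so it remains existential.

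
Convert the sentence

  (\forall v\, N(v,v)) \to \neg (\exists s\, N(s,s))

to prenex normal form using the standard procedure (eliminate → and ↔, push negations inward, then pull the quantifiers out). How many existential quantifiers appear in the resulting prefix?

1

First replace A → B with ¬A ∨ B.
  \neg (\forall v\, N(v,v)) \lor \neg (\exists s\, N(s,s))
Drive negations inward (¬∀x A ≡ ∃x ¬A, ¬∃x A ≡ ∀x ¬A, De Morgan for ∧/∨):
  (\exists v\, \neg N(v,v)) \lor (\forall s\, \neg N(s,s))
All bound variables are already distinct, so no renaming is needed.
Extract every quantifier outward, since the variables are now distinct and don't occur free across branches:
  \exists v\, \forall s\, (\neg N(v,v) \lor \neg N(s,s))
The prefix is \exists v \forall s: 1 universal, 1 existential.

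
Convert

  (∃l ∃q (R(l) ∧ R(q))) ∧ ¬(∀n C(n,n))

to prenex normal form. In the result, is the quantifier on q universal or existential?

Drive negations inward (¬∀x A ≡ ∃x ¬A, ¬∃x A ≡ ∀x ¬A, De Morgan for ∧/∨):
  (∃l ∃q (R(l) ∧ R(q))) ∧ (∃n ¬C(n,n))
All bound variables are already distinct, so no renaming is needed.
Pull the quantifiers to the front (each side's bound variable is not free in the other side):
  ∃l ∃q ∃n (R(l) ∧ R(q) ∧ ¬C(n,n))
The quantifier ∃q sits under an even number of negations, so it remains existential.

existential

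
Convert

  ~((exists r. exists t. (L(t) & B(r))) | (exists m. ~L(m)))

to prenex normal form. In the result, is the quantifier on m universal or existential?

universal

Drive negations inward (¬∀x A ≡ ∃x ¬A, ¬∃x A ≡ ∀x ¬A, De Morgan for ∧/∨):
  (forall r. forall t. (~L(t) | ~B(r))) & (forall m. L(m))
All bound variables are already distinct, so no renaming is needed.
Extract every quantifier outward, since the variables are now distinct and don't occur free across branches:
  forall r. forall t. forall m. ((~L(t) | ~B(r)) & L(m))
The quantifier exists m sits under an odd number of negations, so it flips to forall m.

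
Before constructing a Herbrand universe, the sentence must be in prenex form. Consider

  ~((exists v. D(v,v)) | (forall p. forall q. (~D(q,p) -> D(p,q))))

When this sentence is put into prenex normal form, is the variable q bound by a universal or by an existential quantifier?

existential

Eliminate → and ↔ using ¬ and ∨.
  ~((exists v. D(v,v)) | (forall p. forall q. (~~D(q,p) | D(p,q))))
Push ¬ through the quantifiers and connectives to reach negation normal form:
  (forall v. ~D(v,v)) & (exists p. exists q. (~D(q,p) & ~D(p,q)))
All bound variables are already distinct, so no renaming is needed.
Pull the quantifiers to the front (each side's bound variable is not free in the other side):
  forall v. exists p. exists q. (~D(v,v) & ~D(q,p) & ~D(p,q))
The quantifier forall q sits under an odd number of negations (counting the antecedent side of each →), so it flips to exists q.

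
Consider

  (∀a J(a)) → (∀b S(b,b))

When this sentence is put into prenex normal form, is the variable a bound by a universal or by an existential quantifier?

Rewrite implications/biconditionals: A → B as ¬A ∨ B.
  ¬(∀a J(a)) ∨ (∀b S(b,b))
Push ¬ through the quantifiers and connectives to reach negation normal form:
  (∃a ¬J(a)) ∨ (∀b S(b,b))
All bound variables are already distinct, so no renaming is needed.
Finally move all quantifiers to the prefix:
  ∃a ∀b (¬J(a) ∨ S(b,b))
The quantifier ∀a sits under an odd number of negations (counting the antecedent side of each →), so it flips to ∃a.

existential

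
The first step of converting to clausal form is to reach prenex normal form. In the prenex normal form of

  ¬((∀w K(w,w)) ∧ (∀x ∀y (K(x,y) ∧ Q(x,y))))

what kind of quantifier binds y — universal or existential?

Drive negations inward (¬∀x A ≡ ∃x ¬A, ¬∃x A ≡ ∀x ¬A, De Morgan for ∧/∨):
  (∃w ¬K(w,w)) ∨ (∃x ∃y (¬K(x,y) ∨ ¬Q(x,y)))
Extract every quantifier outward, since the variables are now distinct and don't occur free across branches:
  ∃w ∃x ∃y (¬K(w,w) ∨ ¬K(x,y) ∨ ¬Q(x,y))
The quantifier ∀y sits under an odd number of negations, so it flips to ∃y.

existential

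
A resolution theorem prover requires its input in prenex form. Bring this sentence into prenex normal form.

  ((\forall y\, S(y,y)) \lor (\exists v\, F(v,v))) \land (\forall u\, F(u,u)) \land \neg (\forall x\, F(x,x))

Push ¬ through the quantifiers and connectives to reach negation normal form:
  ((\forall y\, S(y,y)) \lor (\exists v\, F(v,v))) \land (\forall u\, F(u,u)) \land (\exists x\, \neg F(x,x))
All bound variables are already distinct, so no renaming is needed.
Finally move all quantifiers to the prefix:
  \forall y\, \exists v\, \forall u\, \exists x\, ((S(y,y) \lor F(v,v)) \land F(u,u) \land \neg F(x,x))

\forall y\, \exists v\, \forall u\, \exists x\, ((S(y,y) \lor F(v,v)) \land F(u,u) \land \neg F(x,x))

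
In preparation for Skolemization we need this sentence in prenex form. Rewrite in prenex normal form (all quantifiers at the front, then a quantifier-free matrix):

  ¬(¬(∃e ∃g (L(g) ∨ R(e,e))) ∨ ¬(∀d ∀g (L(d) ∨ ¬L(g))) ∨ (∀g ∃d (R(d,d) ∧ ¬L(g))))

∃e ∃g ∀d ∀u ∃c ∀p ((L(g) ∨ R(e,e)) ∧ (L(d) ∨ ¬L(u)) ∧ (¬R(p,p) ∨ L(c)))

Move each ¬ inward, flipping quantifiers it crosses:
  (∃e ∃g (L(g) ∨ R(e,e))) ∧ (∀d ∀g (L(d) ∨ ¬L(g))) ∧ (∃g ∀d (¬R(d,d) ∨ L(g)))
Give each quantifier a distinct variable: g↦u, g↦c, d↦p.
  (∃e ∃g (L(g) ∨ R(e,e))) ∧ (∀d ∀u (L(d) ∨ ¬L(u))) ∧ (∃c ∀p (¬R(p,p) ∨ L(c)))
Finally move all quantifiers to the prefix:
  ∃e ∃g ∀d ∀u ∃c ∀p ((L(g) ∨ R(e,e)) ∧ (L(d) ∨ ¬L(u)) ∧ (¬R(p,p) ∨ L(c)))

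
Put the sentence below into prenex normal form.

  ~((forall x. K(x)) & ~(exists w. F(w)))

Drive negations inward (¬∀x A ≡ ∃x ¬A, ¬∃x A ≡ ∀x ¬A, De Morgan for ∧/∨):
  (exists x. ~K(x)) | (exists w. F(w))
Pull the quantifiers to the front (each side's bound variable is not free in the other side):
  exists x. exists w. (~K(x) | F(w))

exists x. exists w. (~K(x) | F(w))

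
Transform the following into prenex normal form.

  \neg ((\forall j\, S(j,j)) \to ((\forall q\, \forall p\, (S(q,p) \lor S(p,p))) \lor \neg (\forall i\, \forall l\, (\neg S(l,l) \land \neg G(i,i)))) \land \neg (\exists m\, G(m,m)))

Eliminate → and ↔ using ¬ and ∨.
  \neg (\neg (\forall j\, S(j,j)) \lor ((\forall q\, \forall p\, (S(q,p) \lor S(p,p))) \lor \neg (\forall i\, \forall l\, (\neg S(l,l) \land \neg G(i,i)))) \land \neg (\exists m\, G(m,m)))
Move each ¬ inward, flipping quantifiers it crosses:
  (\forall j\, S(j,j)) \land ((\exists q\, \exists p\, (\neg S(q,p) \land \neg S(p,p))) \land (\forall i\, \forall l\, (\neg S(l,l) \land \neg G(i,i))) \lor (\exists m\, G(m,m)))
All bound variables are already distinct, so no renaming is needed.
Finally move all quantifiers to the prefix:
  \forall j\, \exists q\, \exists p\, \forall i\, \forall l\, \exists m\, (S(j,j) \land (\neg S(q,p) \land \neg S(p,p) \land \neg S(l,l) \land \neg G(i,i) \lor G(m,m)))

\forall j\, \exists q\, \exists p\, \forall i\, \forall l\, \exists m\, (S(j,j) \land (\neg S(q,p) \land \neg S(p,p) \land \neg S(l,l) \land \neg G(i,i) \lor G(m,m)))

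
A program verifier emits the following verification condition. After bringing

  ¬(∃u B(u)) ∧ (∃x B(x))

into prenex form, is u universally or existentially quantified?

universal

Push ¬ through the quantifiers and connectives to reach negation normal form:
  (∀u ¬B(u)) ∧ (∃x B(x))
Extract every quantifier outward, since the variables are now distinct and don't occur free across branches:
  ∀u ∃x (¬B(u) ∧ B(x))
The quantifier ∃u sits under an odd number of negations, so it flips to ∀u.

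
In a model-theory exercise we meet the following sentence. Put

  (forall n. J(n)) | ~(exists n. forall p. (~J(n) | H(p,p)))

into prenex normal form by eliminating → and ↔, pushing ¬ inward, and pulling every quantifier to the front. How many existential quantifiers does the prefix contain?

1

Drive negations inward (¬∀x A ≡ ∃x ¬A, ¬∃x A ≡ ∀x ¬A, De Morgan for ∧/∨):
  (forall n. J(n)) | (forall n. exists p. (J(n) & ~H(p,p)))
Give each quantifier a distinct variable: n↦x.
  (forall n. J(n)) | (forall x. exists p. (J(x) & ~H(p,p)))
Finally move all quantifiers to the prefix:
  forall n. forall x. exists p. (J(n) | J(x) & ~H(p,p))
The prefix is forall n forall x exists p: 2 universal, 1 existential.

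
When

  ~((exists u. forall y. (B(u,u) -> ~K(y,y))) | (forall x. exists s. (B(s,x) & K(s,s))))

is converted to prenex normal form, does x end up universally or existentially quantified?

Eliminate → and ↔ using ¬ and ∨.
  ~((exists u. forall y. (~B(u,u) | ~K(y,y))) | (forall x. exists s. (B(s,x) & K(s,s))))
Drive negations inward (¬∀x A ≡ ∃x ¬A, ¬∃x A ≡ ∀x ¬A, De Morgan for ∧/∨):
  (forall u. exists y. (B(u,u) & K(y,y))) & (exists x. forall s. (~B(s,x) | ~K(s,s)))
All bound variables are already distinct, so no renaming is needed.
Pull the quantifiers to the front (each side's bound variable is not free in the other side):
  forall u. exists y. exists x. forall s. (B(u,u) & K(y,y) & (~B(s,x) | ~K(s,s)))
The quantifier forall x sits under an odd number of negations (counting the antecedent side of each →), so it flips to exists x.

existential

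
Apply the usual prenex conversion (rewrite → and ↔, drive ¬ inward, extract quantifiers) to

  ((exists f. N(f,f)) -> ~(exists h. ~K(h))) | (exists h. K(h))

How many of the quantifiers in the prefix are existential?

1

Eliminate → and ↔ using ¬ and ∨.
  ~(exists f. N(f,f)) | ~(exists h. ~K(h)) | (exists h. K(h))
Move each ¬ inward, flipping quantifiers it crosses:
  (forall f. ~N(f,f)) | (forall h. K(h)) | (exists h. K(h))
Give each quantifier a distinct variable: h↦s.
  (forall f. ~N(f,f)) | (forall h. K(h)) | (exists s. K(s))
Finally move all quantifiers to the prefix:
  forall f. forall h. exists s. (~N(f,f) | K(h) | K(s))
The prefix is forall f forall h exists s: 2 universal, 1 existential.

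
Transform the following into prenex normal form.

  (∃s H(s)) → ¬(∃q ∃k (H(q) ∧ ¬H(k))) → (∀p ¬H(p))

∀s ∃q ∃k ∀p (¬H(s) ∨ H(q) ∧ ¬H(k) ∨ ¬H(p))

Eliminate → and ↔ using ¬ and ∨.
  ¬(∃s H(s)) ∨ ¬¬(∃q ∃k (H(q) ∧ ¬H(k))) ∨ (∀p ¬H(p))
Drive negations inward (¬∀x A ≡ ∃x ¬A, ¬∃x A ≡ ∀x ¬A, De Morgan for ∧/∨):
  (∀s ¬H(s)) ∨ (∃q ∃k (H(q) ∧ ¬H(k))) ∨ (∀p ¬H(p))
Finally move all quantifiers to the prefix:
  ∀s ∃q ∃k ∀p (¬H(s) ∨ H(q) ∧ ¬H(k) ∨ ¬H(p))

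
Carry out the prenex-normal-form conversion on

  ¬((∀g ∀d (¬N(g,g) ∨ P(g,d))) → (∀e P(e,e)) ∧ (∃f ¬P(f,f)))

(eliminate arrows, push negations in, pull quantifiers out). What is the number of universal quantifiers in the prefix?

Eliminate → and ↔ using ¬ and ∨.
  ¬(¬(∀g ∀d (¬N(g,g) ∨ P(g,d))) ∨ (∀e P(e,e)) ∧ (∃f ¬P(f,f)))
Push ¬ through the quantifiers and connectives to reach negation normal form:
  (∀g ∀d (¬N(g,g) ∨ P(g,d))) ∧ ((∃e ¬P(e,e)) ∨ (∀f P(f,f)))
All bound variables are already distinct, so no renaming is needed.
Extract every quantifier outward, since the variables are now distinct and don't occur free across branches:
  ∀g ∀d ∃e ∀f ((¬N(g,g) ∨ P(g,d)) ∧ (¬P(e,e) ∨ P(f,f)))
The prefix is ∀g ∀d ∃e ∀f: 3 universal, 1 existential.

3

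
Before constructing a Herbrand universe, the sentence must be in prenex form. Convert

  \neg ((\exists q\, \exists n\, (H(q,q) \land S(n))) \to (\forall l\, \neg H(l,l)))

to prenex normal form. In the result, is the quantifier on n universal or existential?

First replace A → B with ¬A ∨ B.
  \neg (\neg (\exists q\, \exists n\, (H(q,q) \land S(n))) \lor (\forall l\, \neg H(l,l)))
Move each ¬ inward, flipping quantifiers it crosses:
  (\exists q\, \exists n\, (H(q,q) \land S(n))) \land (\exists l\, H(l,l))
Extract every quantifier outward, since the variables are now distinct and don't occur free across branches:
  \exists q\, \exists n\, \exists l\, (H(q,q) \land S(n) \land H(l,l))
The quantifier \exists n sits under an even number of negations (counting the antecedent side of each →), so it remains existential.

existential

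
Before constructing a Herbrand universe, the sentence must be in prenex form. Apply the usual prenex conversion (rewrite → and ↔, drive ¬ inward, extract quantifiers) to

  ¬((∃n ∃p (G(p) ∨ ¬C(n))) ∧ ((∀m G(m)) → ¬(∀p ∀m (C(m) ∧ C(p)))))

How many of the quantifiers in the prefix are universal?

5

First replace A → B with ¬A ∨ B.
  ¬((∃n ∃p (G(p) ∨ ¬C(n))) ∧ (¬(∀m G(m)) ∨ ¬(∀p ∀m (C(m) ∧ C(p)))))
Drive negations inward (¬∀x A ≡ ∃x ¬A, ¬∃x A ≡ ∀x ¬A, De Morgan for ∧/∨):
  (∀n ∀p (¬G(p) ∧ C(n))) ∨ (∀m G(m)) ∧ (∀p ∀m (C(m) ∧ C(p)))
Rename bound variables to avoid capture: p↦q, m↦x.
  (∀n ∀p (¬G(p) ∧ C(n))) ∨ (∀m G(m)) ∧ (∀q ∀x (C(x) ∧ C(q)))
Finally move all quantifiers to the prefix:
  ∀n ∀p ∀m ∀q ∀x (¬G(p) ∧ C(n) ∨ G(m) ∧ C(x) ∧ C(q))
The prefix is ∀n ∀p ∀m ∀q ∀x: 5 universal, 0 existential.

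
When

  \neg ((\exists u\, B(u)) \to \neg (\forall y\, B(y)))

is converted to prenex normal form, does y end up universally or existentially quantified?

Rewrite implications/biconditionals: A → B as ¬A ∨ B.
  \neg (\neg (\exists u\, B(u)) \lor \neg (\forall y\, B(y)))
Move each ¬ inward, flipping quantifiers it crosses:
  (\exists u\, B(u)) \land (\forall y\, B(y))
Finally move all quantifiers to the prefix:
  \exists u\, \forall y\, (B(u) \land B(y))
The quantifier \forall y sits under an even number of negations (counting the antecedent side of each →), so it remains universal.

universal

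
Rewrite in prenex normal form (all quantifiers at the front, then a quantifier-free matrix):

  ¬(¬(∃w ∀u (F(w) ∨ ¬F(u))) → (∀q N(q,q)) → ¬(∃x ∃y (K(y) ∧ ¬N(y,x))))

Eliminate → and ↔ using ¬ and ∨.
  ¬(¬¬(∃w ∀u (F(w) ∨ ¬F(u))) ∨ ¬(∀q N(q,q)) ∨ ¬(∃x ∃y (K(y) ∧ ¬N(y,x))))
Move each ¬ inward, flipping quantifiers it crosses:
  (∀w ∃u (¬F(w) ∧ F(u))) ∧ (∀q N(q,q)) ∧ (∃x ∃y (K(y) ∧ ¬N(y,x)))
All bound variables are already distinct, so no renaming is needed.
Pull the quantifiers to the front (each side's bound variable is not free in the other side):
  ∀w ∃u ∀q ∃x ∃y (¬F(w) ∧ F(u) ∧ N(q,q) ∧ K(y) ∧ ¬N(y,x))

∀w ∃u ∀q ∃x ∃y (¬F(w) ∧ F(u) ∧ N(q,q) ∧ K(y) ∧ ¬N(y,x))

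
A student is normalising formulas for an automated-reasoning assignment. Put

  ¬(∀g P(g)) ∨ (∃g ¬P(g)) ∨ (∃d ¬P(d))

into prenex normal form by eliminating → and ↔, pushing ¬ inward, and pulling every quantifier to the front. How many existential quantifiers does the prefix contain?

3

Drive negations inward (¬∀x A ≡ ∃x ¬A, ¬∃x A ≡ ∀x ¬A, De Morgan for ∧/∨):
  (∃g ¬P(g)) ∨ (∃g ¬P(g)) ∨ (∃d ¬P(d))
Standardize variables apart so no two quantifiers bind the same name: g↦x.
  (∃g ¬P(g)) ∨ (∃x ¬P(x)) ∨ (∃d ¬P(d))
Finally move all quantifiers to the prefix:
  ∃g ∃x ∃d (¬P(g) ∨ ¬P(x) ∨ ¬P(d))
The prefix is ∃g ∃x ∃d: 0 universal, 3 existential.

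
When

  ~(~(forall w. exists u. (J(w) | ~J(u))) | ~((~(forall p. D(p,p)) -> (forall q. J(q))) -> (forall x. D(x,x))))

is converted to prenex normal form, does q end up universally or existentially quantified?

existential

Rewrite implications/biconditionals: A → B as ¬A ∨ B.
  ~(~(forall w. exists u. (J(w) | ~J(u))) | ~(~(~~(forall p. D(p,p)) | (forall q. J(q))) | (forall x. D(x,x))))
Push ¬ through the quantifiers and connectives to reach negation normal form:
  (forall w. exists u. (J(w) | ~J(u))) & ((exists p. ~D(p,p)) & (exists q. ~J(q)) | (forall x. D(x,x)))
All bound variables are already distinct, so no renaming is needed.
Finally move all quantifiers to the prefix:
  forall w. exists u. exists p. exists q. forall x. ((J(w) | ~J(u)) & (~D(p,p) & ~J(q) | D(x,x)))
The quantifier forall q sits under an odd number of negations (counting the antecedent side of each →), so it flips to exists q.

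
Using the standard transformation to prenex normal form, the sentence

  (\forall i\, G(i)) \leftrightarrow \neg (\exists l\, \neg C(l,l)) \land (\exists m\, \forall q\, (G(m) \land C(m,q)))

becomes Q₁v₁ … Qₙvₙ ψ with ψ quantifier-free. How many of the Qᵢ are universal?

4

First replace A → B with ¬A ∨ B; A ↔ B as (¬A ∨ B) ∧ (¬B ∨ A).
  (\neg (\forall i\, G(i)) \lor \neg (\exists l\, \neg C(l,l)) \land (\exists m\, \forall q\, (G(m) \land C(m,q)))) \land (\neg (\neg (\exists l\, \neg C(l,l)) \land (\exists m\, \forall q\, (G(m) \land C(m,q)))) \lor (\forall i\, G(i)))
Push ¬ through the quantifiers and connectives to reach negation normal form:
  ((\exists i\, \neg G(i)) \lor (\forall l\, C(l,l)) \land (\exists m\, \forall q\, (G(m) \land C(m,q)))) \land ((\exists l\, \neg C(l,l)) \lor (\forall m\, \exists q\, (\neg G(m) \lor \neg C(m,q))) \lor (\forall i\, G(i)))
Give each quantifier a distinct variable: l↦a, m↦w1, q↦v1, i↦u.
  ((\exists i\, \neg G(i)) \lor (\forall l\, C(l,l)) \land (\exists m\, \forall q\, (G(m) \land C(m,q)))) \land ((\exists a\, \neg C(a,a)) \lor (\forall w1\, \exists v1\, (\neg G(w1) \lor \neg C(w1,v1))) \lor (\forall u\, G(u)))
Pull the quantifiers to the front (each side's bound variable is not free in the other side):
  \exists i\, \forall l\, \exists m\, \forall q\, \exists a\, \forall w1\, \exists v1\, \forall u\, ((\neg G(i) \lor C(l,l) \land G(m) \land C(m,q)) \land (\neg C(a,a) \lor \neg G(w1) \lor \neg C(w1,v1) \lor G(u)))
The prefix is \exists i \forall l \exists m \forall q \exists a \forall w1 \exists v1 \forall u: 4 universal, 4 existential.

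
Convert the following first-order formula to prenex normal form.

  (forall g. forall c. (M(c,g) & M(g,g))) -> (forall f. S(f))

exists g. exists c. forall f. (~M(c,g) | ~M(g,g) | S(f))

Eliminate → and ↔ using ¬ and ∨.
  ~(forall g. forall c. (M(c,g) & M(g,g))) | (forall f. S(f))
Move each ¬ inward, flipping quantifiers it crosses:
  (exists g. exists c. (~M(c,g) | ~M(g,g))) | (forall f. S(f))
Extract every quantifier outward, since the variables are now distinct and don't occur free across branches:
  exists g. exists c. forall f. (~M(c,g) | ~M(g,g) | S(f))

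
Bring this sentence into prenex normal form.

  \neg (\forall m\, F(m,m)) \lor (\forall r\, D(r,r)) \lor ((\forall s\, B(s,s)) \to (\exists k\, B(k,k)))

Eliminate → and ↔ using ¬ and ∨.
  \neg (\forall m\, F(m,m)) \lor (\forall r\, D(r,r)) \lor \neg (\forall s\, B(s,s)) \lor (\exists k\, B(k,k))
Push ¬ through the quantifiers and connectives to reach negation normal form:
  (\exists m\, \neg F(m,m)) \lor (\forall r\, D(r,r)) \lor (\exists s\, \neg B(s,s)) \lor (\exists k\, B(k,k))
All bound variables are already distinct, so no renaming is needed.
Pull the quantifiers to the front (each side's bound variable is not free in the other side):
  \exists m\, \forall r\, \exists s\, \exists k\, (\neg F(m,m) \lor D(r,r) \lor \neg B(s,s) \lor B(k,k))

\exists m\, \forall r\, \exists s\, \exists k\, (\neg F(m,m) \lor D(r,r) \lor \neg B(s,s) \lor B(k,k))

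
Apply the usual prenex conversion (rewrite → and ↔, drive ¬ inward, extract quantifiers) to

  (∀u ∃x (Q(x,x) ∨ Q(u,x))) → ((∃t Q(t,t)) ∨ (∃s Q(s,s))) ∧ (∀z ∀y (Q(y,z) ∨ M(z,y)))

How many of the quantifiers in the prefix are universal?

3

First replace A → B with ¬A ∨ B.
  ¬(∀u ∃x (Q(x,x) ∨ Q(u,x))) ∨ ((∃t Q(t,t)) ∨ (∃s Q(s,s))) ∧ (∀z ∀y (Q(y,z) ∨ M(z,y)))
Push ¬ through the quantifiers and connectives to reach negation normal form:
  (∃u ∀x (¬Q(x,x) ∧ ¬Q(u,x))) ∨ ((∃t Q(t,t)) ∨ (∃s Q(s,s))) ∧ (∀z ∀y (Q(y,z) ∨ M(z,y)))
Pull the quantifiers to the front (each side's bound variable is not free in the other side):
  ∃u ∀x ∃t ∃s ∀z ∀y (¬Q(x,x) ∧ ¬Q(u,x) ∨ (Q(t,t) ∨ Q(s,s)) ∧ (Q(y,z) ∨ M(z,y)))
The prefix is ∃u ∀x ∃t ∃s ∀z ∀y: 3 universal, 3 existential.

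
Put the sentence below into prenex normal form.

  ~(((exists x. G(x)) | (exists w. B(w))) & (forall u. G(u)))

Move each ¬ inward, flipping quantifiers it crosses:
  (forall x. ~G(x)) & (forall w. ~B(w)) | (exists u. ~G(u))
Pull the quantifiers to the front (each side's bound variable is not free in the other side):
  forall x. forall w. exists u. (~G(x) & ~B(w) | ~G(u))

forall x. forall w. exists u. (~G(x) & ~B(w) | ~G(u))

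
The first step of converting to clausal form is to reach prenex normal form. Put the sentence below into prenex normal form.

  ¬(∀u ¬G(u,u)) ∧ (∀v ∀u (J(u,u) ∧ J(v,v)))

∃u ∀v ∀s (G(u,u) ∧ J(s,s) ∧ J(v,v))

Drive negations inward (¬∀x A ≡ ∃x ¬A, ¬∃x A ≡ ∀x ¬A, De Morgan for ∧/∨):
  (∃u G(u,u)) ∧ (∀v ∀u (J(u,u) ∧ J(v,v)))
Rename bound variables to avoid capture: u↦s.
  (∃u G(u,u)) ∧ (∀v ∀s (J(s,s) ∧ J(v,v)))
Pull the quantifiers to the front (each side's bound variable is not free in the other side):
  ∃u ∀v ∀s (G(u,u) ∧ J(s,s) ∧ J(v,v))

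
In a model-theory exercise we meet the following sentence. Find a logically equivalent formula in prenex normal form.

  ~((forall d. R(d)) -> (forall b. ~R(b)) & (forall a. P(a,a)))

Eliminate → and ↔ using ¬ and ∨.
  ~(~(forall d. R(d)) | (forall b. ~R(b)) & (forall a. P(a,a)))
Move each ¬ inward, flipping quantifiers it crosses:
  (forall d. R(d)) & ((exists b. R(b)) | (exists a. ~P(a,a)))
All bound variables are already distinct, so no renaming is needed.
Pull the quantifiers to the front (each side's bound variable is not free in the other side):
  forall d. exists b. exists a. (R(d) & (R(b) | ~P(a,a)))

forall d. exists b. exists a. (R(d) & (R(b) | ~P(a,a)))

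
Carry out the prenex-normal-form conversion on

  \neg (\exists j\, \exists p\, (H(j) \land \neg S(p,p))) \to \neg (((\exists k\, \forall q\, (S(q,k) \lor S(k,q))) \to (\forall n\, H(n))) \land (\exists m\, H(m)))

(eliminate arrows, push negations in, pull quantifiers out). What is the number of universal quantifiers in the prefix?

Eliminate → and ↔ using ¬ and ∨.
  \neg \neg (\exists j\, \exists p\, (H(j) \land \neg S(p,p))) \lor \neg ((\neg (\exists k\, \forall q\, (S(q,k) \lor S(k,q))) \lor (\forall n\, H(n))) \land (\exists m\, H(m)))
Move each ¬ inward, flipping quantifiers it crosses:
  (\exists j\, \exists p\, (H(j) \land \neg S(p,p))) \lor (\exists k\, \forall q\, (S(q,k) \lor S(k,q))) \land (\exists n\, \neg H(n)) \lor (\forall m\, \neg H(m))
All bound variables are already distinct, so no renaming is needed.
Finally move all quantifiers to the prefix:
  \exists j\, \exists p\, \exists k\, \forall q\, \exists n\, \forall m\, (H(j) \land \neg S(p,p) \lor (S(q,k) \lor S(k,q)) \land \neg H(n) \lor \neg H(m))
The prefix is \exists j \exists p \exists k \forall q \exists n \forall m: 2 universal, 4 existential.

2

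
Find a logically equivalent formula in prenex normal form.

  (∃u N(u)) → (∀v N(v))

∀u ∀v (¬N(u) ∨ N(v))

First replace A → B with ¬A ∨ B.
  ¬(∃u N(u)) ∨ (∀v N(v))
Move each ¬ inward, flipping quantifiers it crosses:
  (∀u ¬N(u)) ∨ (∀v N(v))
Extract every quantifier outward, since the variables are now distinct and don't occur free across branches:
  ∀u ∀v (¬N(u) ∨ N(v))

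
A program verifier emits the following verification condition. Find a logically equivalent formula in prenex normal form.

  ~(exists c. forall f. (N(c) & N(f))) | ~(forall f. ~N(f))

forall c. exists f. exists v. (~N(c) | ~N(f) | N(v))

Move each ¬ inward, flipping quantifiers it crosses:
  (forall c. exists f. (~N(c) | ~N(f))) | (exists f. N(f))
Rename bound variables to avoid capture: f↦v.
  (forall c. exists f. (~N(c) | ~N(f))) | (exists v. N(v))
Pull the quantifiers to the front (each side's bound variable is not free in the other side):
  forall c. exists f. exists v. (~N(c) | ~N(f) | N(v))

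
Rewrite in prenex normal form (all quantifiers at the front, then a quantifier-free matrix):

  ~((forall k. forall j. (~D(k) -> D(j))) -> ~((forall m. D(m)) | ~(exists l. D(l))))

forall k. forall j. forall m. forall l. ((D(k) | D(j)) & (D(m) | ~D(l)))

Rewrite implications/biconditionals: A → B as ¬A ∨ B.
  ~(~(forall k. forall j. (~~D(k) | D(j))) | ~((forall m. D(m)) | ~(exists l. D(l))))
Drive negations inward (¬∀x A ≡ ∃x ¬A, ¬∃x A ≡ ∀x ¬A, De Morgan for ∧/∨):
  (forall k. forall j. (D(k) | D(j))) & ((forall m. D(m)) | (forall l. ~D(l)))
Extract every quantifier outward, since the variables are now distinct and don't occur free across branches:
  forall k. forall j. forall m. forall l. ((D(k) | D(j)) & (D(m) | ~D(l)))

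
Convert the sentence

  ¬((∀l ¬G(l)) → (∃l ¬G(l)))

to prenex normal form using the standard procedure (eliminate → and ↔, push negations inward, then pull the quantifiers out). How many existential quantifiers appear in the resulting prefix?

Eliminate → and ↔ using ¬ and ∨.
  ¬(¬(∀l ¬G(l)) ∨ (∃l ¬G(l)))
Push ¬ through the quantifiers and connectives to reach negation normal form:
  (∀l ¬G(l)) ∧ (∀l G(l))
Standardize variables apart so no two quantifiers bind the same name: l↦u1.
  (∀l ¬G(l)) ∧ (∀u1 G(u1))
Finally move all quantifiers to the prefix:
  ∀l ∀u1 (¬G(l) ∧ G(u1))
The prefix is ∀l ∀u1: 2 universal, 0 existential.

0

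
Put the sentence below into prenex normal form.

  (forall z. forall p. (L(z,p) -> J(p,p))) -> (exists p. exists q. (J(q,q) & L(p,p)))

Eliminate → and ↔ using ¬ and ∨.
  ~(forall z. forall p. (~L(z,p) | J(p,p))) | (exists p. exists q. (J(q,q) & L(p,p)))
Drive negations inward (¬∀x A ≡ ∃x ¬A, ¬∃x A ≡ ∀x ¬A, De Morgan for ∧/∨):
  (exists z. exists p. (L(z,p) & ~J(p,p))) | (exists p. exists q. (J(q,q) & L(p,p)))
Give each quantifier a distinct variable: p↦y.
  (exists z. exists p. (L(z,p) & ~J(p,p))) | (exists y. exists q. (J(q,q) & L(y,y)))
Finally move all quantifiers to the prefix:
  exists z. exists p. exists y. exists q. (L(z,p) & ~J(p,p) | J(q,q) & L(y,y))

exists z. exists p. exists y. exists q. (L(z,p) & ~J(p,p) | J(q,q) & L(y,y))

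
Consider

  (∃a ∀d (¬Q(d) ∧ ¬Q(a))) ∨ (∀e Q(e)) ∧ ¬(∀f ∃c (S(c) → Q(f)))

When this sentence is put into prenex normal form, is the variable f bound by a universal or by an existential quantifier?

Rewrite implications/biconditionals: A → B as ¬A ∨ B.
  (∃a ∀d (¬Q(d) ∧ ¬Q(a))) ∨ (∀e Q(e)) ∧ ¬(∀f ∃c (¬S(c) ∨ Q(f)))
Drive negations inward (¬∀x A ≡ ∃x ¬A, ¬∃x A ≡ ∀x ¬A, De Morgan for ∧/∨):
  (∃a ∀d (¬Q(d) ∧ ¬Q(a))) ∨ (∀e Q(e)) ∧ (∃f ∀c (S(c) ∧ ¬Q(f)))
All bound variables are already distinct, so no renaming is needed.
Extract every quantifier outward, since the variables are now distinct and don't occur free across branches:
  ∃a ∀d ∀e ∃f ∀c (¬Q(d) ∧ ¬Q(a) ∨ Q(e) ∧ S(c) ∧ ¬Q(f))
The quantifier ∀f sits under an odd number of negations (counting the antecedent side of each →), so it flips to ∃f.

existential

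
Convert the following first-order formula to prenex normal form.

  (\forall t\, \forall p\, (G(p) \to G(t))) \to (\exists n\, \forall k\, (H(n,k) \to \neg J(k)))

\exists t\, \exists p\, \exists n\, \forall k\, (G(p) \land \neg G(t) \lor \neg H(n,k) \lor \neg J(k))

First replace A → B with ¬A ∨ B.
  \neg (\forall t\, \forall p\, (\neg G(p) \lor G(t))) \lor (\exists n\, \forall k\, (\neg H(n,k) \lor \neg J(k)))
Push ¬ through the quantifiers and connectives to reach negation normal form:
  (\exists t\, \exists p\, (G(p) \land \neg G(t))) \lor (\exists n\, \forall k\, (\neg H(n,k) \lor \neg J(k)))
All bound variables are already distinct, so no renaming is needed.
Extract every quantifier outward, since the variables are now distinct and don't occur free across branches:
  \exists t\, \exists p\, \exists n\, \forall k\, (G(p) \land \neg G(t) \lor \neg H(n,k) \lor \neg J(k))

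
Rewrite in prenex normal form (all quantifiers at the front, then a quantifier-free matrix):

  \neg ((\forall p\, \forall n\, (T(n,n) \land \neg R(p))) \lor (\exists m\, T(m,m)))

\exists p\, \exists n\, \forall m\, ((\neg T(n,n) \lor R(p)) \land \neg T(m,m))

Drive negations inward (¬∀x A ≡ ∃x ¬A, ¬∃x A ≡ ∀x ¬A, De Morgan for ∧/∨):
  (\exists p\, \exists n\, (\neg T(n,n) \lor R(p))) \land (\forall m\, \neg T(m,m))
Pull the quantifiers to the front (each side's bound variable is not free in the other side):
  \exists p\, \exists n\, \forall m\, ((\neg T(n,n) \lor R(p)) \land \neg T(m,m))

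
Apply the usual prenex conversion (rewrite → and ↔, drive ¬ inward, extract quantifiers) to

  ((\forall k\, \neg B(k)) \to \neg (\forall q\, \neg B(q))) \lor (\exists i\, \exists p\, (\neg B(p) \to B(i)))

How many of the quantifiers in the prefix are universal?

0

First replace A → B with ¬A ∨ B.
  \neg (\forall k\, \neg B(k)) \lor \neg (\forall q\, \neg B(q)) \lor (\exists i\, \exists p\, (\neg \neg B(p) \lor B(i)))
Push ¬ through the quantifiers and connectives to reach negation normal form:
  (\exists k\, B(k)) \lor (\exists q\, B(q)) \lor (\exists i\, \exists p\, (B(p) \lor B(i)))
All bound variables are already distinct, so no renaming is needed.
Finally move all quantifiers to the prefix:
  \exists k\, \exists q\, \exists i\, \exists p\, (B(k) \lor B(q) \lor B(p) \lor B(i))
The prefix is \exists k \exists q \exists i \exists p: 0 universal, 4 existential.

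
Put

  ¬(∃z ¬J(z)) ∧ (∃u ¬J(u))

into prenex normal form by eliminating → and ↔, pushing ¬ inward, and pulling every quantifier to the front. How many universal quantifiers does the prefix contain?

Move each ¬ inward, flipping quantifiers it crosses:
  (∀z J(z)) ∧ (∃u ¬J(u))
All bound variables are already distinct, so no renaming is needed.
Pull the quantifiers to the front (each side's bound variable is not free in the other side):
  ∀z ∃u (J(z) ∧ ¬J(u))
The prefix is ∀z ∃u: 1 universal, 1 existential.

1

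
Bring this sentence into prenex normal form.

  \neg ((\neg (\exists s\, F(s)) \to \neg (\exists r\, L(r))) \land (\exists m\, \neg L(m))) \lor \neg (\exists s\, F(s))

\forall s\, \exists r\, \forall m\, \forall w\, (\neg F(s) \land L(r) \lor L(m) \lor \neg F(w))

First replace A → B with ¬A ∨ B.
  \neg ((\neg \neg (\exists s\, F(s)) \lor \neg (\exists r\, L(r))) \land (\exists m\, \neg L(m))) \lor \neg (\exists s\, F(s))
Drive negations inward (¬∀x A ≡ ∃x ¬A, ¬∃x A ≡ ∀x ¬A, De Morgan for ∧/∨):
  (\forall s\, \neg F(s)) \land (\exists r\, L(r)) \lor (\forall m\, L(m)) \lor (\forall s\, \neg F(s))
Give each quantifier a distinct variable: s↦w.
  (\forall s\, \neg F(s)) \land (\exists r\, L(r)) \lor (\forall m\, L(m)) \lor (\forall w\, \neg F(w))
Pull the quantifiers to the front (each side's bound variable is not free in the other side):
  \forall s\, \exists r\, \forall m\, \forall w\, (\neg F(s) \land L(r) \lor L(m) \lor \neg F(w))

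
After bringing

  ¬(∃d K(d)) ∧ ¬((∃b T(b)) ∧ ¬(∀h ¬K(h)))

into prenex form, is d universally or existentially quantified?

universal

Move each ¬ inward, flipping quantifiers it crosses:
  (∀d ¬K(d)) ∧ ((∀b ¬T(b)) ∨ (∀h ¬K(h)))
Extract every quantifier outward, since the variables are now distinct and don't occur free across branches:
  ∀d ∀b ∀h (¬K(d) ∧ (¬T(b) ∨ ¬K(h)))
The quantifier ∃d sits under an odd number of negations, so it flips to ∀d.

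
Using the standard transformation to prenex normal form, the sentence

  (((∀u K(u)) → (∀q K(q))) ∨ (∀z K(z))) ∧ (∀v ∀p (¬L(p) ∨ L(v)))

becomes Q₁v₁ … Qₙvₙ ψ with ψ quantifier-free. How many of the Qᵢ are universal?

First replace A → B with ¬A ∨ B.
  (¬(∀u K(u)) ∨ (∀q K(q)) ∨ (∀z K(z))) ∧ (∀v ∀p (¬L(p) ∨ L(v)))
Move each ¬ inward, flipping quantifiers it crosses:
  ((∃u ¬K(u)) ∨ (∀q K(q)) ∨ (∀z K(z))) ∧ (∀v ∀p (¬L(p) ∨ L(v)))
Pull the quantifiers to the front (each side's bound variable is not free in the other side):
  ∃u ∀q ∀z ∀v ∀p ((¬K(u) ∨ K(q) ∨ K(z)) ∧ (¬L(p) ∨ L(v)))
The prefix is ∃u ∀q ∀z ∀v ∀p: 4 universal, 1 existential.

4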